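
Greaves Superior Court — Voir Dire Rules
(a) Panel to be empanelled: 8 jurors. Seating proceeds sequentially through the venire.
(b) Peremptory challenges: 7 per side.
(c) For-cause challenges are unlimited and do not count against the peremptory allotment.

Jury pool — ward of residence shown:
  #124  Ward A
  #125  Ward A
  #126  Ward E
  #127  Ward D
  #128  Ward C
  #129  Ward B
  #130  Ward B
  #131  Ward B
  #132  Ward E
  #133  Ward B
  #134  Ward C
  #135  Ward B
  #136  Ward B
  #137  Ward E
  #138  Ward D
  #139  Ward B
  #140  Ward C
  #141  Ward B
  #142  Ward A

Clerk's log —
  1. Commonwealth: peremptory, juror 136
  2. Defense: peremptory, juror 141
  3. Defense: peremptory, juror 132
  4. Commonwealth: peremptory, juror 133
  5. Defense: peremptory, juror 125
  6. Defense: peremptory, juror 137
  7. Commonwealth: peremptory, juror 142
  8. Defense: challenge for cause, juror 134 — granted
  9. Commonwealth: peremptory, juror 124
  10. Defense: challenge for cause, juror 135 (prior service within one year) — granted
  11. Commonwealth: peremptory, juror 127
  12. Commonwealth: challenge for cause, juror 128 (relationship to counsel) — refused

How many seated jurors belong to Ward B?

4

Removed: #124, #125, #127, #132, #133, #134, #135, #136, #137, #141, #142.
Seated jurors 1–8: #126, #128, #129, #130, #131, #138, #139, #140.
Of those, in Ward B: #129, #130, #131, #139 → 4.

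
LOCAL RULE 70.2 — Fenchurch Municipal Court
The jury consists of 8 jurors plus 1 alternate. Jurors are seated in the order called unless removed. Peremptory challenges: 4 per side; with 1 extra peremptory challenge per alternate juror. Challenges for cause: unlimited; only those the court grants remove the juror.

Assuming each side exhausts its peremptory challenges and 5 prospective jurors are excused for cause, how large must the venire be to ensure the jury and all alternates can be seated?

Seats to fill: 8 + 1 alternates = 9.
Peremptories: 4 + 1×1 = 5 per side × 2 sides = 10.
For-cause removals: 5.
Minimum venire: 9 + 10 + 5 = 24.

24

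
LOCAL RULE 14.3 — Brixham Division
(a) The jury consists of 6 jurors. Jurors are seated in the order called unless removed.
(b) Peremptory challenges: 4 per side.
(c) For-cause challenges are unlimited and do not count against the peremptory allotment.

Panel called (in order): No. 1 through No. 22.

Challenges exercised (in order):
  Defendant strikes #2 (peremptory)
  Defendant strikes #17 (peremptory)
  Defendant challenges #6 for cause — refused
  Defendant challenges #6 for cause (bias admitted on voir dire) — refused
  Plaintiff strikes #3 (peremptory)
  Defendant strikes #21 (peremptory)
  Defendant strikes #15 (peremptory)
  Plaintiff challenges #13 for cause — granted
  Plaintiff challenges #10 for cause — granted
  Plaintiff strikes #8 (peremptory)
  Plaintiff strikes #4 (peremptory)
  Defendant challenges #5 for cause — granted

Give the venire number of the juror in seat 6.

Removed: #2, #3, #4, #5, #8, #10, #13, #15, #17, #21. (#6 stays — for-cause denied.)
Seating in order: seats 1–6 → #1, #6, #7, #9, #11, #12.
So seat 6 is #12.

12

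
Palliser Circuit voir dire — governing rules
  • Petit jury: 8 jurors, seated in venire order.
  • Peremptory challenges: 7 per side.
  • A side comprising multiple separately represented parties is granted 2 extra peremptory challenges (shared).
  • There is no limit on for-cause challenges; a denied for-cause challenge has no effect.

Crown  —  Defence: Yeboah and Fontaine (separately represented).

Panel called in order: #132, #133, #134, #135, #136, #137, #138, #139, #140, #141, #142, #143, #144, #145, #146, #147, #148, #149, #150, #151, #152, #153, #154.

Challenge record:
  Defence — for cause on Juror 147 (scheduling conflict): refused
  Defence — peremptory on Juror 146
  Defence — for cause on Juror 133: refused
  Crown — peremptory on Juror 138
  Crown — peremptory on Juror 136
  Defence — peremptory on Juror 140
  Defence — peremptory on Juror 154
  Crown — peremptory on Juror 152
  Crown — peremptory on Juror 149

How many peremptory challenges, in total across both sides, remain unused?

Crown allotment: 7. Defence allotment: 7 base + 2 multi-party = 9.
Crown peremptories used: #138, #136, #152, #149 — 4.
Defence peremptories used: #146, #140, #154 — 3 (for-cause on #147, #133 don't count).
Remaining: (7 − 4) + (9 − 3) = 9.

9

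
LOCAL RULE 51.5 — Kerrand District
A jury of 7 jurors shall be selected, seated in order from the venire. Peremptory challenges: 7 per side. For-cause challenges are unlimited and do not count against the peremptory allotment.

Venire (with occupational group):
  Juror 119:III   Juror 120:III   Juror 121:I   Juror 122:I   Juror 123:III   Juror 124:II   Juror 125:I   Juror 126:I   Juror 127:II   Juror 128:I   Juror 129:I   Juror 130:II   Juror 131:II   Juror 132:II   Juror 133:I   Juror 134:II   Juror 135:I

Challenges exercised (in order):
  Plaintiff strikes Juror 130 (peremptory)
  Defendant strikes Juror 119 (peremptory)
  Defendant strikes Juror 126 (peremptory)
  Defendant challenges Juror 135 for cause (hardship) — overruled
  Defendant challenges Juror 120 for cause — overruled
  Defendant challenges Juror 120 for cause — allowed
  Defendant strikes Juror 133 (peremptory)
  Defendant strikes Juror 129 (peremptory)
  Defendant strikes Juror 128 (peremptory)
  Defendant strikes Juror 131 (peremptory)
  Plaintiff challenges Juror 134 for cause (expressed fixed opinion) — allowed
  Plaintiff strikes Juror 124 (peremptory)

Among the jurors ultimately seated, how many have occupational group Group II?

Removed: #119, #120, #124, #126, #128, #129, #130, #131, #133, #134.
Seated jurors 1–7: #121, #122, #123, #125, #127, #132, #135.
Of those, in Group II: #127, #132 → 2.

2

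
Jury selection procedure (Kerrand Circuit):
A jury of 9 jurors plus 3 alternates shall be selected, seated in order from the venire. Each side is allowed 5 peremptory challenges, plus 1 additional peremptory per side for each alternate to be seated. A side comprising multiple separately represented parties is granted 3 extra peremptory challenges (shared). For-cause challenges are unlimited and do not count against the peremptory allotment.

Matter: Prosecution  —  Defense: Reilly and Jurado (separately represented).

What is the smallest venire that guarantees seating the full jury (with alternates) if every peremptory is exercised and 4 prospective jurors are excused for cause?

Seats to fill: 9 + 3 alternates = 12.
Peremptories — Prosecution: 5 + 1×3 = 8; Defense: 5 + 1×3 + 3 = 11; total 19.
For-cause removals: 4.
Minimum venire: 12 + 19 + 4 = 35.

35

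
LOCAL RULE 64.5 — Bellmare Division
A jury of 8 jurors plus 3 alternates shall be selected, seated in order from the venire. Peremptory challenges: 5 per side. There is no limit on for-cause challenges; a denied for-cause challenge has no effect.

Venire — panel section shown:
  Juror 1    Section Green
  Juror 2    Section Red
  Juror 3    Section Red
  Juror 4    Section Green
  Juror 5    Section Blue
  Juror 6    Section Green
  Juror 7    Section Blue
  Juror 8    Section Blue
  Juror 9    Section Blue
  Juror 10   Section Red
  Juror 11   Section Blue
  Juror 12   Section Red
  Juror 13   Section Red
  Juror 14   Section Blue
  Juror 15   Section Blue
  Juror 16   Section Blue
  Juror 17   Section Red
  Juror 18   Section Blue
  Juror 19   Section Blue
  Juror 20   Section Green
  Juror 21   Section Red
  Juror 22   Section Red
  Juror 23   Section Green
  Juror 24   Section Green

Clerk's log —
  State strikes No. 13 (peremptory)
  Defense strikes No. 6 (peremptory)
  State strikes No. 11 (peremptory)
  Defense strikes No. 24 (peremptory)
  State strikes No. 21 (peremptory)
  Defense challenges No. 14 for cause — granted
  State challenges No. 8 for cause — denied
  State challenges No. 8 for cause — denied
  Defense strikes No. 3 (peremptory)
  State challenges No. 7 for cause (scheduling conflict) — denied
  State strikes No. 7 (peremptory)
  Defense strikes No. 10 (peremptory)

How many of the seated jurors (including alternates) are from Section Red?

3

Removed: #3, #6, #7, #10, #11, #13, #14, #21, #24.
Seated (11 incl. alternates): #1, #2, #4, #5, #8, #9, #12, #15, #16, #17, #18.
Of those, in Section Red: #2, #12, #17 → 3.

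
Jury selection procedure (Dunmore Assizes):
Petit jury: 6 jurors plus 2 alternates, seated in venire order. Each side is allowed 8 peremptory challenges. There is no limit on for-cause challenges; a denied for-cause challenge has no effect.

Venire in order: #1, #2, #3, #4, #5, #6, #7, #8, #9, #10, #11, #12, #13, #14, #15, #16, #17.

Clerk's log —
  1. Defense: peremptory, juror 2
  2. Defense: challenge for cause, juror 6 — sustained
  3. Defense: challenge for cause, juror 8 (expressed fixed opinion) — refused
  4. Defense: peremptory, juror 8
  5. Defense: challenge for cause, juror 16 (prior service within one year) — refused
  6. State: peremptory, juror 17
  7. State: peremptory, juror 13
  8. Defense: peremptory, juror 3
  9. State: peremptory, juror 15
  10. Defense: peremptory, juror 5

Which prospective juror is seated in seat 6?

11

Removed: #2, #3, #5, #6, #8, #13, #15, #17. (#16 stays — for-cause denied.)
Seating in order: seats 1–6 → #1, #4, #7, #9, #10, #11; alternates → #12, #14.
So seat 6 is #11.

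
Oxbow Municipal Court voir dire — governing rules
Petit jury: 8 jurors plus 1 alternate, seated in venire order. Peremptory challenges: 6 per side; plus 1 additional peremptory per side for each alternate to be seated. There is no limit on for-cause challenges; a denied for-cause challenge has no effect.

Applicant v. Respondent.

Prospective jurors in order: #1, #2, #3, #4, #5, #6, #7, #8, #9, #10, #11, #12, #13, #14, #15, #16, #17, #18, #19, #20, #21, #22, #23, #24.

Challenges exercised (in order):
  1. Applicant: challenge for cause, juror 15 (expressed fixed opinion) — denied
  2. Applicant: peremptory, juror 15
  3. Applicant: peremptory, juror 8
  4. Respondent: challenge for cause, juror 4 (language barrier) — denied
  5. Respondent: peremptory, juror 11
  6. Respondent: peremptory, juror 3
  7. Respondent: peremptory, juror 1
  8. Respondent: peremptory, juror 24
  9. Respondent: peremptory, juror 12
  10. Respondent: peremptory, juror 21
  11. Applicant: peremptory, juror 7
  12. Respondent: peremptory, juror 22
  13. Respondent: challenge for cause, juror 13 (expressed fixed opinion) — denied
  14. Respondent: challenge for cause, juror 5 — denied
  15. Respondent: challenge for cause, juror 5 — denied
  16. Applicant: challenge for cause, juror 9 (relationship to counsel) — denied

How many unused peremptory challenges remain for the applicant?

Applicant allotment: 6 base + 1 × 1 alternate = 7.
Applicant peremptories used: #15, #8, #7 — 3 (for-cause on #15, #9 don't count).
Remaining: 7 − 3 = 4.

4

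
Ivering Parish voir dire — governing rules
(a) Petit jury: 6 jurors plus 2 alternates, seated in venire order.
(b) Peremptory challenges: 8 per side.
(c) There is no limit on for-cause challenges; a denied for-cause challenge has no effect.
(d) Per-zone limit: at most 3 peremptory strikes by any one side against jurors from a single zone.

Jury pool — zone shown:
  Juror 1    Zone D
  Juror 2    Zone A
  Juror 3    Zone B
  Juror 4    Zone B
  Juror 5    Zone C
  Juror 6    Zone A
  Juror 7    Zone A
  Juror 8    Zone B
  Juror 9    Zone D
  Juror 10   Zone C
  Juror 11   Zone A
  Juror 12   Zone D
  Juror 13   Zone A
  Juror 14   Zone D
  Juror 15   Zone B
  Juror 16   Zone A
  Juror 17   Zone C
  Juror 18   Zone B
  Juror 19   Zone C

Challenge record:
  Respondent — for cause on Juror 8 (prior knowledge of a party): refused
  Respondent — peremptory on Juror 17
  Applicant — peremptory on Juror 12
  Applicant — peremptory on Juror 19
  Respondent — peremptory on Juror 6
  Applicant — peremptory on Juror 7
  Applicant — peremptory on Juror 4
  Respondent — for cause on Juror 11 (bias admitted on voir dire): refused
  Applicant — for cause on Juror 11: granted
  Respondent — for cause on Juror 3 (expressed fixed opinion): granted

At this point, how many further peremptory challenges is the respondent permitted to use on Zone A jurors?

2

Respondent peremptories so far: #17, #6 — 2 of 8 used, 6 left overall.
Against Zone A: #6 — 1 used; per-zone cap 3 leaves 2.
Binding limit: min(6, 2) = 2.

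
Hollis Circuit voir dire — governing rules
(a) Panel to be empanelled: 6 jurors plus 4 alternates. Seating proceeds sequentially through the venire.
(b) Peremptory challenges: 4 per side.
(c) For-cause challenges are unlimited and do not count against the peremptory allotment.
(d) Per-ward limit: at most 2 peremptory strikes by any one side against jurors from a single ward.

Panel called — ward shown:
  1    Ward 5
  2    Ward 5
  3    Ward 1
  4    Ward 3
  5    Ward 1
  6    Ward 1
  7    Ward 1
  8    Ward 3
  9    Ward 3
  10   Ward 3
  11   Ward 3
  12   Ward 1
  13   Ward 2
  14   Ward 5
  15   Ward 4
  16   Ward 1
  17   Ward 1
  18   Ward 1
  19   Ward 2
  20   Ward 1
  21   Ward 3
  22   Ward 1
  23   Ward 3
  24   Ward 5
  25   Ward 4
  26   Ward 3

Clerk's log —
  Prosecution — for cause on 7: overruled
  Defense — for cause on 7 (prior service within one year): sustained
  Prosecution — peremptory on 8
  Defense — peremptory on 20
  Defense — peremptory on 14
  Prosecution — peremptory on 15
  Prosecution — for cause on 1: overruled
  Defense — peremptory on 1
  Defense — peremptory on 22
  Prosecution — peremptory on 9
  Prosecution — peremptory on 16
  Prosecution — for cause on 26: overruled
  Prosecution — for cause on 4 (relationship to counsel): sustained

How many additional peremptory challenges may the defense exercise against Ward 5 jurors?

Defense peremptories so far: #20, #14, #1, #22 — 4 of 4 used, 0 left overall.
Against Ward 5: #14, #1 — 2 used; per-ward cap 2 leaves 0.
Binding limit: min(0, 0) = 0.

0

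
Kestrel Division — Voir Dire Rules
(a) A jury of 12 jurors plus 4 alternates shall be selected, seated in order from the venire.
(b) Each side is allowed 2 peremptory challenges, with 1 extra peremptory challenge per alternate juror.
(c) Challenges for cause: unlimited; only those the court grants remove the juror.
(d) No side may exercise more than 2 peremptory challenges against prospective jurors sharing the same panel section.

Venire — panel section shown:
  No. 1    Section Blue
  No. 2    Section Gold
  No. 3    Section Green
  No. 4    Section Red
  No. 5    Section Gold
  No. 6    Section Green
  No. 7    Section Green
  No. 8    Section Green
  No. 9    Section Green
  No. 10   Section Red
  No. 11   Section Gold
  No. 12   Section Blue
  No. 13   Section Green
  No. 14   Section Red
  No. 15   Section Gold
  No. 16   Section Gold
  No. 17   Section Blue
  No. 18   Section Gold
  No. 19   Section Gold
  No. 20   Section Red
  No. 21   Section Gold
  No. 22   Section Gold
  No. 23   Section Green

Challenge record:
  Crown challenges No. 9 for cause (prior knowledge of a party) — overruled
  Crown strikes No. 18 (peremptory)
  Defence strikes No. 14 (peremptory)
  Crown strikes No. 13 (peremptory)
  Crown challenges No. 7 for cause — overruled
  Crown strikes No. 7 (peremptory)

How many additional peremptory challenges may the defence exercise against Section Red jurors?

Defence peremptories so far: #14 — 1 of 6 used, 5 left overall.
Against Section Red: #14 — 1 used; per-section cap 2 leaves 1.
Binding limit: min(5, 1) = 1.

1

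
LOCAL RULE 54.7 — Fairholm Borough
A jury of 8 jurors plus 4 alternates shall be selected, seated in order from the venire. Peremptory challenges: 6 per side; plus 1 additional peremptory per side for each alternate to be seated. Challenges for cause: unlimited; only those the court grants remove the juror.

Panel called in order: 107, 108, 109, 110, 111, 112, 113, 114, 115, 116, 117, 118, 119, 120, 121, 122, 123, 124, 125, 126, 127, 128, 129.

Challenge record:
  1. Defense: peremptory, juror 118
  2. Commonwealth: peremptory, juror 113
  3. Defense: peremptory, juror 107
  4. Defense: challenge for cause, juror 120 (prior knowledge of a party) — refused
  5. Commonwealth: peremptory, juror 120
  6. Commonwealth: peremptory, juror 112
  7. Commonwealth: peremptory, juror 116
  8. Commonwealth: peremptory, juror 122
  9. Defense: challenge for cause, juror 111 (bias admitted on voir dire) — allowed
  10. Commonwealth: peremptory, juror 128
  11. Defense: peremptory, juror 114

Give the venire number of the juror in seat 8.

123

Removed: #107, #111, #112, #113, #114, #116, #118, #120, #122, #128.
Seating in order: seats 1–8 → #108, #109, #110, #115, #117, #119, #121, #123; alternates → #124, #125, #126, #127.
So seat 8 is #123.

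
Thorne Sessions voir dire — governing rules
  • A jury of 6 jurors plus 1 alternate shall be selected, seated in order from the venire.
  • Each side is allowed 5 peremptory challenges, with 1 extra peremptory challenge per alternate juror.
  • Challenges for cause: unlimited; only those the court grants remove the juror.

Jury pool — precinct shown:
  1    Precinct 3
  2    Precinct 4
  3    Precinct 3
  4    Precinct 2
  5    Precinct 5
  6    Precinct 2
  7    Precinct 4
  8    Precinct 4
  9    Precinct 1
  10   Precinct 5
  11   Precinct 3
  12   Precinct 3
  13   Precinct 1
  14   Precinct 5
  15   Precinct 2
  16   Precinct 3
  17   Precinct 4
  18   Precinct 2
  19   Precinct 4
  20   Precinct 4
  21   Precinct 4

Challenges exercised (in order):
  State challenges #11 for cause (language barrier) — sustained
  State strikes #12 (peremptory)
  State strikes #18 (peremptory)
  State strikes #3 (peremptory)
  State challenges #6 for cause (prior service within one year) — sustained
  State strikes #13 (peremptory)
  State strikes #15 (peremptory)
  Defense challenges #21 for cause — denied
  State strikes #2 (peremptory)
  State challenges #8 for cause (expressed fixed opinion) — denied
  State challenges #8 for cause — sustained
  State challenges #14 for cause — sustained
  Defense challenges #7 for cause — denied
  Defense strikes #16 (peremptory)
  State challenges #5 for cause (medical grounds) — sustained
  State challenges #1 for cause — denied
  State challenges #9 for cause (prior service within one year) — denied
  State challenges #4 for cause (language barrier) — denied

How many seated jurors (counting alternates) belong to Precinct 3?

Removed: #2, #3, #5, #6, #8, #11, #12, #13, #14, #15, #16, #18.
Seated (7 incl. alternates): #1, #4, #7, #9, #10, #17, #19.
Of those, in Precinct 3: #1 → 1.

1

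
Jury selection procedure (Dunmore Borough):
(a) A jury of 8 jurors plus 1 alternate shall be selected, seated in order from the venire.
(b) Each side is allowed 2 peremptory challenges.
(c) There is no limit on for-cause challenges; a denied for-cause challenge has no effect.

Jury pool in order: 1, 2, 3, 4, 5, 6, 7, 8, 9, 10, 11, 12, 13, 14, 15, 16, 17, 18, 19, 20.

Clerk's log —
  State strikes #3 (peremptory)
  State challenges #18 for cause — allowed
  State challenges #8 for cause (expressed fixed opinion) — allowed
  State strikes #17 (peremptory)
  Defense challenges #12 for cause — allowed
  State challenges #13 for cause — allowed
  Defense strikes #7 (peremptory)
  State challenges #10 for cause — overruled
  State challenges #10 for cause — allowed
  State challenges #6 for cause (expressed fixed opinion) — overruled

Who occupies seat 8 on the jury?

14

Removed: #3, #7, #8, #10, #12, #13, #17, #18. (#6 stays — for-cause denied.)
Seating in order: seats 1–8 → #1, #2, #4, #5, #6, #9, #11, #14; alternates → #15.
So seat 8 is #14.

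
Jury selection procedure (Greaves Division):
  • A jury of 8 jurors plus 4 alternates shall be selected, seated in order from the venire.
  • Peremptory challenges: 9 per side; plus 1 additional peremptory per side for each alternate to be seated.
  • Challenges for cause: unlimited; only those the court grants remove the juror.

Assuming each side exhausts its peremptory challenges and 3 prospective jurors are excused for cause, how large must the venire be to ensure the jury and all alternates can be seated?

41

Seats to fill: 8 + 4 alternates = 12.
Peremptories: 9 + 1×4 = 13 per side × 2 sides = 26.
For-cause removals: 3.
Minimum venire: 12 + 26 + 3 = 41.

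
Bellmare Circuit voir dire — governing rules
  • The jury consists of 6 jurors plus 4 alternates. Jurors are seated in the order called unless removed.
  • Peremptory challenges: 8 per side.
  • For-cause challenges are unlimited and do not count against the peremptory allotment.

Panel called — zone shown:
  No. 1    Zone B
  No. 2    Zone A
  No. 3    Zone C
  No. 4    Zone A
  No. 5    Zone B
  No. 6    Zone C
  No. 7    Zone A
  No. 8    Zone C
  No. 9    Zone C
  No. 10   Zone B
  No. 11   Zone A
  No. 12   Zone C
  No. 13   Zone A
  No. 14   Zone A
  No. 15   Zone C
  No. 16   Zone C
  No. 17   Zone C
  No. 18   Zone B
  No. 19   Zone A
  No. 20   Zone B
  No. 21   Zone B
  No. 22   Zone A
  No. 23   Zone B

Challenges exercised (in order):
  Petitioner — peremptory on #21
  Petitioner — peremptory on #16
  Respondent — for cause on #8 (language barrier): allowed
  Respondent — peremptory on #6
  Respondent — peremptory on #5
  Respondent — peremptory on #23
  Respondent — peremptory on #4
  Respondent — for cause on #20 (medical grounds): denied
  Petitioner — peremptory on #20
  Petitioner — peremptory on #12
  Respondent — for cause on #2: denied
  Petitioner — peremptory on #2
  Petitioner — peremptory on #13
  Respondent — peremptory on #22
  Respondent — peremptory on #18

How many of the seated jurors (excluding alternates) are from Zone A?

2

Removed: #2, #4, #5, #6, #8, #12, #13, #16, #18, #20, #21, #22, #23.
Seated jurors 1–6: #1, #3, #7, #9, #10, #11 (alternates #14, #15, #17, #19 not counted).
Of those, in Zone A: #7, #11 → 2.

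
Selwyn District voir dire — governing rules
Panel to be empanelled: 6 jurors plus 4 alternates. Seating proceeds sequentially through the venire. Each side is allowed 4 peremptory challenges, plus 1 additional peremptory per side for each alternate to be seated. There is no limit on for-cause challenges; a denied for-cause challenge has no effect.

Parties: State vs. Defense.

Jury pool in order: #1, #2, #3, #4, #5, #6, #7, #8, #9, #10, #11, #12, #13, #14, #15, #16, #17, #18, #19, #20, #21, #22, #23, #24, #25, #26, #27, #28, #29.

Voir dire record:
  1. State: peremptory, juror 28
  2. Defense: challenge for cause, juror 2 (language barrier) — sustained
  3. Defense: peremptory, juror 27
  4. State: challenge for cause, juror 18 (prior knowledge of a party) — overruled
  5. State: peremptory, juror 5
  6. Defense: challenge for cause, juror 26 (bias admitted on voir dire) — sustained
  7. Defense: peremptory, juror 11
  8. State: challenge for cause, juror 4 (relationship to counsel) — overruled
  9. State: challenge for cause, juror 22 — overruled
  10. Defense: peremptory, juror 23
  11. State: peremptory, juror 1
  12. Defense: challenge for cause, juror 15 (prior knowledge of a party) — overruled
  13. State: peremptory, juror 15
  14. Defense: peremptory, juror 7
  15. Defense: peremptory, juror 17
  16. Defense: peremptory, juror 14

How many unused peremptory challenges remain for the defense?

Defense allotment: 4 base + 1 × 4 alternates = 8.
Defense peremptories used: #27, #11, #23, #7, #17, #14 — 6 (for-cause on #2, #26, #15 don't count).
Remaining: 8 − 6 = 2.

2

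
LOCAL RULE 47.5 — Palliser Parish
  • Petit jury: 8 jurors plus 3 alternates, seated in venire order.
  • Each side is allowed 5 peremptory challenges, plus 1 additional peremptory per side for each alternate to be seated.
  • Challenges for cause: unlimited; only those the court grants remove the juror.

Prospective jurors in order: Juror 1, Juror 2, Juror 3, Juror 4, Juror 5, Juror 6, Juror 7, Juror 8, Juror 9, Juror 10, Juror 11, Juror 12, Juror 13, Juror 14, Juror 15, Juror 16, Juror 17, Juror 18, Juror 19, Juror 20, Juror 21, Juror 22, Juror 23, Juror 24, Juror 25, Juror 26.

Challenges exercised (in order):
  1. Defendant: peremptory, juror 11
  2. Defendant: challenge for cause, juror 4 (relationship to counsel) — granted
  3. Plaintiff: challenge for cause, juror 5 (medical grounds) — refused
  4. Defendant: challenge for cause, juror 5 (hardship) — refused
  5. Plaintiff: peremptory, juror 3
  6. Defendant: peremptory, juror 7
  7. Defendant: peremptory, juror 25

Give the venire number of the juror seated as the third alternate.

Removed: #3, #4, #7, #11, #25. (#5 stays — for-cause denied.)
Filling seats in venire order through position 11: #1, #2, #5, #6, #8, #9, #10, #12, #13, #14, #15.
So alternate 3 is #15.

15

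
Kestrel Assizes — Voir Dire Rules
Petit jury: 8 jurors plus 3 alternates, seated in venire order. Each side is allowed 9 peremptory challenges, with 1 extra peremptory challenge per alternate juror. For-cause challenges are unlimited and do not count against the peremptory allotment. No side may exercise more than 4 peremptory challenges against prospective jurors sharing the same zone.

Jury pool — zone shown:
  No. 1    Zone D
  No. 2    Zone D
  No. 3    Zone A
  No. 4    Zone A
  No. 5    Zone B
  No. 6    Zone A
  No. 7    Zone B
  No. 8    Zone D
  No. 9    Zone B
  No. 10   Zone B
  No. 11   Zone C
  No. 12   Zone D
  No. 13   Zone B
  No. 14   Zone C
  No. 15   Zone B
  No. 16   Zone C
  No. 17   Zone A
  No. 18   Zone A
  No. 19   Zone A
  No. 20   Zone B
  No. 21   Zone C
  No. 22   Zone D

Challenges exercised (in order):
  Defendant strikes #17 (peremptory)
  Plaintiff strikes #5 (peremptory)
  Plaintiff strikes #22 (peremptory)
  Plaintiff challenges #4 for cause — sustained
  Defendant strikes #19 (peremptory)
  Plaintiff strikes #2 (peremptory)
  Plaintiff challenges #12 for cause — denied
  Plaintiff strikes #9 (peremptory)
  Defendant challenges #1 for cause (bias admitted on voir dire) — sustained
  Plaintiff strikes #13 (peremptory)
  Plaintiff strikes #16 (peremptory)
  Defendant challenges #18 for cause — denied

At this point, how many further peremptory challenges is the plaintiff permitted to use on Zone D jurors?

2

Plaintiff peremptories so far: #5, #22, #2, #9, #13, #16 — 6 of 12 used, 6 left overall.
Against Zone D: #22, #2 — 2 used; per-zone cap 4 leaves 2.
Binding limit: min(6, 2) = 2.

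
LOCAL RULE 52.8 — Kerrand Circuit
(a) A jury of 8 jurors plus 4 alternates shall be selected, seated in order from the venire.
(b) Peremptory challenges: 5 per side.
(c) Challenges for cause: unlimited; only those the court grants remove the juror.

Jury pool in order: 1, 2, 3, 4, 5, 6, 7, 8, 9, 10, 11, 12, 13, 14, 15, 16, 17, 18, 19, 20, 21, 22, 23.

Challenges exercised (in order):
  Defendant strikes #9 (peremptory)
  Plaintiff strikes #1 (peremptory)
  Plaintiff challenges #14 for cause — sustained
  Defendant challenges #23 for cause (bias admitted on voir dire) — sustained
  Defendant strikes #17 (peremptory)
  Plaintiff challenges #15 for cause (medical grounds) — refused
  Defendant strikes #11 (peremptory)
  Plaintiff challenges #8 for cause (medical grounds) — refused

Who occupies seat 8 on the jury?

10

Removed: #1, #9, #11, #14, #17, #23. (#8, #15 stay — for-cause denied.)
Seating in order: seats 1–8 → #2, #3, #4, #5, #6, #7, #8, #10; alternates → #12, #13, #15, #16.
So seat 8 is #10.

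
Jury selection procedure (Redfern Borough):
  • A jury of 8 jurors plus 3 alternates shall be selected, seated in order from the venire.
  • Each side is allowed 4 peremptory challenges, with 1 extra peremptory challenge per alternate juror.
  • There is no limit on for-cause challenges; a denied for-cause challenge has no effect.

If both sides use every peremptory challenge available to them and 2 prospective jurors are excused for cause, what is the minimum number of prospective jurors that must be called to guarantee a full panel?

Seats to fill: 8 + 3 alternates = 11.
Peremptories: 4 + 1×3 = 7 per side × 2 sides = 14.
For-cause removals: 2.
Minimum venire: 11 + 14 + 2 = 27.

27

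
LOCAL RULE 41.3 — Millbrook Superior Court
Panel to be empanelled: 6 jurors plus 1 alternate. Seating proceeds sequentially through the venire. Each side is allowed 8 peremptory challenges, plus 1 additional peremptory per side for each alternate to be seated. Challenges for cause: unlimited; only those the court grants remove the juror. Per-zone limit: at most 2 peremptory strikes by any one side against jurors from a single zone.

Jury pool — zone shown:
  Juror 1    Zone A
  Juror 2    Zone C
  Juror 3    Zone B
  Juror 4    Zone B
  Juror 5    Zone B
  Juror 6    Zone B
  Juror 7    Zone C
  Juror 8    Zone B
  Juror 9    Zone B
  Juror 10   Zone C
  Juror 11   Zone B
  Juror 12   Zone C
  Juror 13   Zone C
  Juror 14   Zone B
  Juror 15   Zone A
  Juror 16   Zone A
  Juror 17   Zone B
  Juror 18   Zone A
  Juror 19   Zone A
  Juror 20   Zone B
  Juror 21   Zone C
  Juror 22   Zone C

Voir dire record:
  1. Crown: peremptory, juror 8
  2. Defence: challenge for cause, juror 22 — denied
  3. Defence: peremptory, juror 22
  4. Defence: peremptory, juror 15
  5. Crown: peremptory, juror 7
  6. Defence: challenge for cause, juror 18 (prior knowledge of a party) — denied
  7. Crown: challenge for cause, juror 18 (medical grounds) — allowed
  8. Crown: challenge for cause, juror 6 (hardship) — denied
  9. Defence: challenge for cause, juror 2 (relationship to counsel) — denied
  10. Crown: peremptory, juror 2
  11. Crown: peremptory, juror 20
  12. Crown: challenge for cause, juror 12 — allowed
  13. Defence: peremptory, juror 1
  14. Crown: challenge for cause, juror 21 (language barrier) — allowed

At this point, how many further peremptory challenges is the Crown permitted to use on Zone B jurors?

Crown peremptories so far: #8, #7, #2, #20 — 4 of 9 used, 5 left overall.
Against Zone B: #8, #20 — 2 used; per-zone cap 2 leaves 0.
Binding limit: min(5, 0) = 0.

0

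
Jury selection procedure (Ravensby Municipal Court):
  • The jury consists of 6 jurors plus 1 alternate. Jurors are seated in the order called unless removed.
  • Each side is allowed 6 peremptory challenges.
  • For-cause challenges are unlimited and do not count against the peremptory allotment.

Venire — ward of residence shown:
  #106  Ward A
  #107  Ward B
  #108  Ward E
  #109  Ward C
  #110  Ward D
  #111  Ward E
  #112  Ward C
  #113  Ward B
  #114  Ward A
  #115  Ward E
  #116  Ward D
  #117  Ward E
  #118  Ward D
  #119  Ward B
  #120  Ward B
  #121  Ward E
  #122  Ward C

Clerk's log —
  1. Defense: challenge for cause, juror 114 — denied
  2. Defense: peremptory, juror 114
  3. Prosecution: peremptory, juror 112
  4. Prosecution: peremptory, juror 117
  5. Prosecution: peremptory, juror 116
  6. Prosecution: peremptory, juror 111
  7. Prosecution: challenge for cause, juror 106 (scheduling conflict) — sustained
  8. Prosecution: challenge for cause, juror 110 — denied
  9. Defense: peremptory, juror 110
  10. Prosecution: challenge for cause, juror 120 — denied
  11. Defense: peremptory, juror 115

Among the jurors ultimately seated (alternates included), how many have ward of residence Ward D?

1

Removed: #106, #110, #111, #112, #114, #115, #116, #117.
Seated (7 incl. alternates): #107, #108, #109, #113, #118, #119, #120.
Of those, in Ward D: #118 → 1.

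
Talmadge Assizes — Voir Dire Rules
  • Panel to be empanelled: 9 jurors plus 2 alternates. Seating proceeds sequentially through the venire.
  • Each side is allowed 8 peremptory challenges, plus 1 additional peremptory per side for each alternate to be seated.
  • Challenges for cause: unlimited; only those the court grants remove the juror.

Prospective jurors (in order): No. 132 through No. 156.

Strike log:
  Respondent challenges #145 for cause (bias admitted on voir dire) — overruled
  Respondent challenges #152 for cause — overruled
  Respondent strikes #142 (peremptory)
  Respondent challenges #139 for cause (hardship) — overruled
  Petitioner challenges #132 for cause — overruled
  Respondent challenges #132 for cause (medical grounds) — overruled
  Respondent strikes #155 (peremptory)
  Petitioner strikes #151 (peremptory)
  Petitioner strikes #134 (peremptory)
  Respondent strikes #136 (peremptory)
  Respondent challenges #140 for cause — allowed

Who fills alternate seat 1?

145

Removed: #134, #136, #140, #142, #151, #155. (#132, #139, #145, #152 stay — for-cause denied.)
Filling seats in venire order through position 10: #132, #133, #135, #137, #138, #139, #141, #143, #144, #145.
So alternate 1 is #145.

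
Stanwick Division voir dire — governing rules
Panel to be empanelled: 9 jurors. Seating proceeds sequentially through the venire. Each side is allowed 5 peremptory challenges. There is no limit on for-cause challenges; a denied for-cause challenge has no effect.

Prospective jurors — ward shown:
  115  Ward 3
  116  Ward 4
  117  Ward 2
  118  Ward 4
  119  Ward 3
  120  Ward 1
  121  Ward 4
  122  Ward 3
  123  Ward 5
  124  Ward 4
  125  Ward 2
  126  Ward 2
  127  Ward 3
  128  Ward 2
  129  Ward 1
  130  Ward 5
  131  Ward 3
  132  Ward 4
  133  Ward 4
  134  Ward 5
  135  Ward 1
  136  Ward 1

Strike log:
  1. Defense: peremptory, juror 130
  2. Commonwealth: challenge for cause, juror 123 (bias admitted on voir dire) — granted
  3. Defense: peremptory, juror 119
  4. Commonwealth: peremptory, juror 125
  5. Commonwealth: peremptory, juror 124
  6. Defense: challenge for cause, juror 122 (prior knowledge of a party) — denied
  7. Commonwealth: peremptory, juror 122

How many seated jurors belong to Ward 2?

3

Removed: #119, #122, #123, #124, #125, #130.
Seated jurors 1–9: #115, #116, #117, #118, #120, #121, #126, #127, #128.
Of those, in Ward 2: #117, #126, #128 → 3.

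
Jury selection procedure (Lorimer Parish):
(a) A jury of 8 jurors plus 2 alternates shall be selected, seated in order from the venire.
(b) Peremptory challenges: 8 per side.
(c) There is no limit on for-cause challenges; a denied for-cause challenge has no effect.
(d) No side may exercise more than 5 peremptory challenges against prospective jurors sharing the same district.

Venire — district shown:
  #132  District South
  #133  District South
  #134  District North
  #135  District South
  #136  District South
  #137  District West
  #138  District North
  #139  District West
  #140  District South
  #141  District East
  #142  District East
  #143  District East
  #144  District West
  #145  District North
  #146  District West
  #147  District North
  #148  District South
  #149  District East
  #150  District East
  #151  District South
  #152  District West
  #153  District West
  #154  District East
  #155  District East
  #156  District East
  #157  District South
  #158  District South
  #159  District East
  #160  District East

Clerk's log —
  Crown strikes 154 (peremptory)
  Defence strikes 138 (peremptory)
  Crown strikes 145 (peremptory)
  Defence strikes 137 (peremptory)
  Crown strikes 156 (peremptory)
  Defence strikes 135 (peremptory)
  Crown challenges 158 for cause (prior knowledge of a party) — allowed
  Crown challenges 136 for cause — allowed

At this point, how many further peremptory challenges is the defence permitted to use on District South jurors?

4

Defence peremptories so far: #138, #137, #135 — 3 of 8 used, 5 left overall.
Against District South: #135 — 1 used; per-district cap 5 leaves 4.
Binding limit: min(5, 4) = 4.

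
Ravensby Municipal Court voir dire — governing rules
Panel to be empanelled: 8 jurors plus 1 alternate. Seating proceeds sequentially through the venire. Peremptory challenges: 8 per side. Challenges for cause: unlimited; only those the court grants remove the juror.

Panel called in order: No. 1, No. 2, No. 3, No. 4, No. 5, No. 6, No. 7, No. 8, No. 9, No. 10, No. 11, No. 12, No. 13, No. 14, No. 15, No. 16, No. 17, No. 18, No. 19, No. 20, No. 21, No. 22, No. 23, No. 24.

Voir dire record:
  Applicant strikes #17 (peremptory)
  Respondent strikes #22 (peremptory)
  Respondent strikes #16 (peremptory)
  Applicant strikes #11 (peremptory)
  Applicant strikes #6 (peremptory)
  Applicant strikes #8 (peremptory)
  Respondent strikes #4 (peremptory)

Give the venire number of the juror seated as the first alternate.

13

Removed: #4, #6, #8, #11, #16, #17, #22.
Seating in order: seats 1–8 → #1, #2, #3, #5, #7, #9, #10, #12; alternates → #13.
So alternate 1 is #13.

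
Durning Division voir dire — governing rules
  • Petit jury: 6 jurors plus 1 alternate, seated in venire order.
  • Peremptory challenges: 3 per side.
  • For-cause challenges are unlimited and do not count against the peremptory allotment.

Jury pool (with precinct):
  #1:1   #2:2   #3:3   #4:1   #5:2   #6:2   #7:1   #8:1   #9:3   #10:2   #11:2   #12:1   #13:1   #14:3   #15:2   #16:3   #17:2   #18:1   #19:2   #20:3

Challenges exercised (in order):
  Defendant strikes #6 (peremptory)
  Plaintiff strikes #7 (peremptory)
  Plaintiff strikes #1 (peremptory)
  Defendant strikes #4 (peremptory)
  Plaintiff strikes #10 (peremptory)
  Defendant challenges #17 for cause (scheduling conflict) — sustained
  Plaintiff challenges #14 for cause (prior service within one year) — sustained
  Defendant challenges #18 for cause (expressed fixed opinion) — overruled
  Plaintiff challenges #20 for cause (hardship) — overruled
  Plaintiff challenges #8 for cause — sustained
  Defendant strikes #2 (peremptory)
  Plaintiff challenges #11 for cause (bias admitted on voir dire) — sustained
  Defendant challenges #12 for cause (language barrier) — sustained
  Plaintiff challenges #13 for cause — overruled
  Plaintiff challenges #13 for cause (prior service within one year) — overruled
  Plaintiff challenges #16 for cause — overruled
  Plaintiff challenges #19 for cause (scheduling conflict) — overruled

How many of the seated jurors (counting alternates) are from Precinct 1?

2

Removed: #1, #2, #4, #6, #7, #8, #10, #11, #12, #14, #17.
Seated (7 incl. alternates): #3, #5, #9, #13, #15, #16, #18.
Of those, in Precinct 1: #13, #18 → 2.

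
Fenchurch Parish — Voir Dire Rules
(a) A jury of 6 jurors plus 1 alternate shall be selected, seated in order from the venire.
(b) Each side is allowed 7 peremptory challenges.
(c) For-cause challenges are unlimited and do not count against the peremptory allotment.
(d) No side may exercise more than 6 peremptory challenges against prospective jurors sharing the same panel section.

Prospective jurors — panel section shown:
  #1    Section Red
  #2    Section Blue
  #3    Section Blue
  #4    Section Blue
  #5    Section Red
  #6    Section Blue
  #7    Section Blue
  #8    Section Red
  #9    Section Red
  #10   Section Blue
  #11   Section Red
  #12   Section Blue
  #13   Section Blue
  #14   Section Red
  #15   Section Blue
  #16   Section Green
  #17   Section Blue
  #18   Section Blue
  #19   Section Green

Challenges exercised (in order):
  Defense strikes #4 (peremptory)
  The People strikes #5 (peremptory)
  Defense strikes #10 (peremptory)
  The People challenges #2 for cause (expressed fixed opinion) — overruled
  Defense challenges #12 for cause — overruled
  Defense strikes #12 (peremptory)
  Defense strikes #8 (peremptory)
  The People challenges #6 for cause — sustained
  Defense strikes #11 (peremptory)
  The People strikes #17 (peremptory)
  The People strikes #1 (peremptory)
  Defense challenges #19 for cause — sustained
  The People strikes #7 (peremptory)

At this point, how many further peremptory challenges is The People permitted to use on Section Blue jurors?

3

The People peremptories so far: #5, #17, #1, #7 — 4 of 7 used, 3 left overall.
Against Section Blue: #17, #7 — 2 used; per-section cap 6 leaves 4.
Binding limit: min(3, 4) = 3.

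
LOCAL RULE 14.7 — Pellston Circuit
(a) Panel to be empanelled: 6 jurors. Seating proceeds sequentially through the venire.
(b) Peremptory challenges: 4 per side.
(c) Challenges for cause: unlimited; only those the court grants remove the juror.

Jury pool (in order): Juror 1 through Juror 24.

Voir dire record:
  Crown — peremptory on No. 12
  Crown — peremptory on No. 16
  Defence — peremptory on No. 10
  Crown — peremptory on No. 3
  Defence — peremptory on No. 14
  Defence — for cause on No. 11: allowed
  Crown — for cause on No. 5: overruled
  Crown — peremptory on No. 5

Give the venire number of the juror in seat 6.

Removed: #3, #5, #10, #11, #12, #14, #16.
Seating in order: seats 1–6 → #1, #2, #4, #6, #7, #8.
So seat 6 is #8.

8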